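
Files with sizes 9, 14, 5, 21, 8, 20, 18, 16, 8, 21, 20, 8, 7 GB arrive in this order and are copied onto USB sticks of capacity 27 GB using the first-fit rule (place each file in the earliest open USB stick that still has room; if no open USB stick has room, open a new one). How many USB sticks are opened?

8

  9 → USB stick 1 (new)  [load 9/27]
  14 → USB stick 1  [load 23/27]
  5 → USB stick 2 (new)  [load 5/27]
  21 → USB stick 2  [load 26/27]
  8 → USB stick 3 (new)  [load 8/27]
  20 → USB stick 4 (new)  [load 20/27]
  18 → USB stick 3  [load 26/27]
  16 → USB stick 5 (new)  [load 16/27]
  8 → USB stick 5  [load 24/27]
  21 → USB stick 6 (new)  [load 21/27]
  20 → USB stick 7 (new)  [load 20/27]
  8 → USB stick 8 (new)  [load 8/27]
  7 → USB stick 4  [load 27/27]
8 USB sticks opened.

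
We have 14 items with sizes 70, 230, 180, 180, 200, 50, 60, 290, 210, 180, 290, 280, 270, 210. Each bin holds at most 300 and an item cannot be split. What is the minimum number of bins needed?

Total = 290 + 290 + 280 + 270 + 230 + 210 + 210 + 200 + 180 + 180 + 180 + 70 + 60 + 50 = 2700.
Lower bound: ⌈2700/300⌉ = 9 bins.
Also, 11 items each exceed 150, and no two of those can share a bin, so at least 11 bins are needed.
A packing using 11 bins:
  bin 1: 290 = 290
  bin 2: 290 = 290
  bin 3: 280 = 280
  bin 4: 270 = 270
  bin 5: 230 + 70 = 300
  bin 6: 210 + 60 = 270
  bin 7: 210 + 50 = 260
  bin 8: 200 = 200
  bin 9: 180 = 180
  bin 10: 180 = 180
  bin 11: 180 = 180
This matches the lower bound, so 11 is optimal.

11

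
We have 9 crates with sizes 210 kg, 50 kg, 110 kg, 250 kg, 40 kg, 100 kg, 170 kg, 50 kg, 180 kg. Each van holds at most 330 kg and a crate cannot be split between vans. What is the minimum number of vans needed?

4

Total = 250 + 210 + 180 + 170 + 110 + 100 + 50 + 50 + 40 = 1160 kg.
Lower bound: ⌈1160/330⌉ = 4 vans.
A packing using 4 vans:
  van 1: 250 + 50 = 300
  van 2: 210 + 110 = 320
  van 3: 180 + 100 + 50 = 330
  van 4: 170 + 40 = 210
This matches the lower bound, so 4 is optimal.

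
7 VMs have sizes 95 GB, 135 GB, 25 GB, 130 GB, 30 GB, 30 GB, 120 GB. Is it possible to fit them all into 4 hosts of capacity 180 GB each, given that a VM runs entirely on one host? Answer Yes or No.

A valid assignment using 4 hosts:
  host 1: 135 + 30 = 165
  host 2: 130 + 30 = 160
  host 3: 120 + 25 = 145
  host 4: 95 = 95
Every load is within 180 GB, so 4 hosts suffice.

Yes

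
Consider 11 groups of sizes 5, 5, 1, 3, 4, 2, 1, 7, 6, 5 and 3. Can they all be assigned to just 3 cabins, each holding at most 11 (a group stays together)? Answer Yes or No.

Total = 42; ⌈42/11⌉ = 4.
At least 4 cabins are required, but only 3 are allowed.

No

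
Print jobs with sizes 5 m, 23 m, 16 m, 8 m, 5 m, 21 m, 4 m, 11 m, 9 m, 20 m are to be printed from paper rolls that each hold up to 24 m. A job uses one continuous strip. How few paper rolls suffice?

6

Total = 23 + 21 + 20 + 16 + 11 + 9 + 8 + 5 + 5 + 4 = 122 m.
Lower bound: ⌈122/24⌉ = 6 paper rolls.
A packing using 6 paper rolls:
  roll 1: 23 = 23
  roll 2: 21 = 21
  roll 3: 20 + 4 = 24
  roll 4: 16 + 8 = 24
  roll 5: 11 + 9 = 20
  roll 6: 5 + 5 = 10
This matches the lower bound, so 6 is optimal.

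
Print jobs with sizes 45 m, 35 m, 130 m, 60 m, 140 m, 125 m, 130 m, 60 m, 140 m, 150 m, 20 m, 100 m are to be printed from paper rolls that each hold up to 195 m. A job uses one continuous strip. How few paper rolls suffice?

7

Total = 150 + 140 + 140 + 130 + 130 + 125 + 100 + 60 + 60 + 45 + 35 + 20 = 1135 m.
Lower bound: ⌈1135/195⌉ = 6 paper rolls.
Also, 7 print jobs each exceed 195/2 m, and no two of those can share a roll, so at least 7 paper rolls are needed.
A packing using 7 paper rolls:
  roll 1: 150 + 45 = 195
  roll 2: 140 + 35 + 20 = 195
  roll 3: 140 = 140
  roll 4: 130 + 60 = 190
  roll 5: 130 + 60 = 190
  roll 6: 125 = 125
  roll 7: 100 = 100
This matches the lower bound, so 7 is optimal.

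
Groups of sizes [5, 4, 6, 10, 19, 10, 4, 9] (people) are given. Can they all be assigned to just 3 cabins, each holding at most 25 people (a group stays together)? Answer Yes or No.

A valid assignment using 3 cabins:
  cabin 1: 19 + 6 = 25
  cabin 2: 10 + 10 + 5 = 25
  cabin 3: 9 + 4 + 4 = 17
Every load is within 25 people, so 3 cabins suffice.

Yes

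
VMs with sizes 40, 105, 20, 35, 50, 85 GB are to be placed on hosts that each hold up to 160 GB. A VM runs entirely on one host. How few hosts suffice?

3

Total = 105 + 85 + 50 + 40 + 35 + 20 = 335 GB.
Lower bound: ⌈335/160⌉ = 3 hosts.
A packing using 3 hosts:
  host 1: 105 + 50 = 155
  host 2: 85 + 40 + 35 = 160
  host 3: 20 = 20
This matches the lower bound, so 3 is optimal.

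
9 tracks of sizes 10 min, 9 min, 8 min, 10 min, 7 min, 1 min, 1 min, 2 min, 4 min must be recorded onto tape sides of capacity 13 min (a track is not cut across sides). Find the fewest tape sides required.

5

Total = 10 + 10 + 9 + 8 + 7 + 4 + 2 + 1 + 1 = 52 min.
Lower bound: ⌈52/13⌉ = 4 tape sides.
Also, 5 tracks each exceed 13/2 min, and no two of those can share a side, so at least 5 tape sides are needed.
A packing using 5 tape sides:
  side 1: 10 + 2 + 1 = 13
  side 2: 10 + 1 = 11
  side 3: 9 + 4 = 13
  side 4: 8 = 8
  side 5: 7 = 7
This matches the lower bound, so 5 is optimal.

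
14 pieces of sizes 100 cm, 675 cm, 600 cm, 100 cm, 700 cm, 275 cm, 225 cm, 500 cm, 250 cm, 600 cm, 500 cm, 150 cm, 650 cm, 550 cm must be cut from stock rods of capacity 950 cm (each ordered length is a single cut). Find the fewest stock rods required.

8

Total = 700 + 675 + 650 + 600 + 600 + 550 + 500 + 500 + 275 + 250 + 225 + 150 + 100 + 100 = 5875 cm.
Lower bound: ⌈5875/950⌉ = 7 stock rods.
Also, 8 pieces each exceed 475 cm, and no two of those can share a stock rod, so at least 8 stock rods are needed.
A packing using 8 stock rods:
  stock rod 1: 700 + 250 = 950
  stock rod 2: 675 + 275 = 950
  stock rod 3: 650 + 225 = 875
  stock rod 4: 600 + 150 + 100 + 100 = 950
  stock rod 5: 600 = 600
  stock rod 6: 550 = 550
  stock rod 7: 500 = 500
  stock rod 8: 500 = 500
This matches the lower bound, so 8 is optimal.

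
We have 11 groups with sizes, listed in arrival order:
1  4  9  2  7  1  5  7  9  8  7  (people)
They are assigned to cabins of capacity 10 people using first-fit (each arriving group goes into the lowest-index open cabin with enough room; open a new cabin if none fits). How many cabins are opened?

  1 → cabin 1 (new)  [load 1/10]
  4 → cabin 1  [load 5/10]
  9 → cabin 2 (new)  [load 9/10]
  2 → cabin 1  [load 7/10]
  7 → cabin 3 (new)  [load 7/10]
  1 → cabin 1  [load 8/10]
  5 → cabin 4 (new)  [load 5/10]
  7 → cabin 5 (new)  [load 7/10]
  9 → cabin 6 (new)  [load 9/10]
  8 → cabin 7 (new)  [load 8/10]
  7 → cabin 8 (new)  [load 7/10]
8 cabins opened.

8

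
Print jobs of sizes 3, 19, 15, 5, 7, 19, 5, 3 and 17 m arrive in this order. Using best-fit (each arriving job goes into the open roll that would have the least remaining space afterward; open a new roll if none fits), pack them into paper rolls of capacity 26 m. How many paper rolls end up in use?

  3 → roll 1 (new)  [load 3/26]
  19 → roll 1  [load 22/26]
  15 → roll 2 (new)  [load 15/26]
  5 → roll 2  [load 20/26]
  7 → roll 3 (new)  [load 7/26]
  19 → roll 3  [load 26/26]
  5 → roll 2  [load 25/26]
  3 → roll 1  [load 25/26]
  17 → roll 4 (new)  [load 17/26]
4 paper rolls opened.

4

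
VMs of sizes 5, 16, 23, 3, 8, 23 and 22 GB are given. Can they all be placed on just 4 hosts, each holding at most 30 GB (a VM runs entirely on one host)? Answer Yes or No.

Yes

A valid assignment using 4 hosts:
  host 1: 23 + 5 = 28
  host 2: 23 + 3 = 26
  host 3: 22 + 8 = 30
  host 4: 16 = 16
Every load is within 30 GB, so 4 hosts suffice.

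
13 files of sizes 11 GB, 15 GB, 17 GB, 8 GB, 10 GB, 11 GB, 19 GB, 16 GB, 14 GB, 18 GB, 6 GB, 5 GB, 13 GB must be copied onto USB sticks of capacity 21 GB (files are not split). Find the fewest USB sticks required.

Total = 19 + 18 + 17 + 16 + 15 + 14 + 13 + 11 + 11 + 10 + 8 + 6 + 5 = 163 GB.
Lower bound: ⌈163/21⌉ = 8 USB sticks.
Also, 9 files each exceed 21/2 GB, and no two of those can share a USB stick, so at least 9 USB sticks are needed.
A packing using 9 USB sticks:
  USB stick 1: 19 = 19
  USB stick 2: 18 = 18
  USB stick 3: 17 = 17
  USB stick 4: 16 + 5 = 21
  USB stick 5: 15 + 6 = 21
  USB stick 6: 14 = 14
  USB stick 7: 13 + 8 = 21
  USB stick 8: 11 + 10 = 21
  USB stick 9: 11 = 11
This matches the lower bound, so 9 is optimal.

9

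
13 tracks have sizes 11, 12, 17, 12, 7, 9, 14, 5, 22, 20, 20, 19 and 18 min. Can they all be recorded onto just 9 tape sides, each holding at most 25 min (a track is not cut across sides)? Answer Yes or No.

A valid assignment using 9 tape sides:
  side 1: 22 = 22
  side 2: 20 + 5 = 25
  side 3: 20 = 20
  side 4: 19 = 19
  side 5: 18 + 7 = 25
  side 6: 17 = 17
  side 7: 14 + 11 = 25
  side 8: 12 + 12 = 24
  side 9: 9 = 9
Every load is within 25 min, so 9 tape sides suffice.

Yes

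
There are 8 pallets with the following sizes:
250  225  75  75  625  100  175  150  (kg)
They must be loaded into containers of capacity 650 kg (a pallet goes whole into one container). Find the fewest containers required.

Total = 625 + 250 + 225 + 175 + 150 + 100 + 75 + 75 = 1675 kg.
Lower bound: ⌈1675/650⌉ = 3 containers.
A packing using 3 containers:
  container 1: 625 = 625
  container 2: 250 + 225 + 175 = 650
  container 3: 150 + 100 + 75 + 75 = 400
This matches the lower bound, so 3 is optimal.

3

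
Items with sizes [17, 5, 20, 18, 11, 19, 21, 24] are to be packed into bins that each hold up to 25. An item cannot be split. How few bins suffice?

7

Total = 24 + 21 + 20 + 19 + 18 + 17 + 11 + 5 = 135.
Lower bound: ⌈135/25⌉ = 6 bins.
A packing using 7 bins:
  bin 1: 24 = 24
  bin 2: 21 = 21
  bin 3: 20 + 5 = 25
  bin 4: 19 = 19
  bin 5: 18 = 18
  bin 6: 17 = 17
  bin 7: 11 = 11
No arrangement into 6 bins stays within capacity, so 7 is optimal.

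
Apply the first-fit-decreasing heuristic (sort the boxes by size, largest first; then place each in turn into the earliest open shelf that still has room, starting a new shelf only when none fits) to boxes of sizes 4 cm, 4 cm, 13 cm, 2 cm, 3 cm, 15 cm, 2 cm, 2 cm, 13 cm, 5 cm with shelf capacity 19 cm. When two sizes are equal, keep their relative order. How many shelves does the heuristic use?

4

Sorted descending: 15, 13, 13, 5, 4, 4, 3, 2, 2, 2.
  15 → shelf 1 (new)  [load 15/19]
  13 → shelf 2 (new)  [load 13/19]
  13 → shelf 3 (new)  [load 13/19]
  5 → shelf 2  [load 18/19]
  4 → shelf 1  [load 19/19]
  4 → shelf 3  [load 17/19]
  3 → shelf 4 (new)  [load 3/19]
  2 → shelf 3  [load 19/19]
  2 → shelf 4  [load 5/19]
  2 → shelf 4  [load 7/19]
4 shelves opened.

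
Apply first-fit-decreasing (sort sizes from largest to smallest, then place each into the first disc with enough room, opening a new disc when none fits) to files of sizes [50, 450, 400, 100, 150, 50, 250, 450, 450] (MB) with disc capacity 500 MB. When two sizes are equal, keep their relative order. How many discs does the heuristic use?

5

Sorted descending: 450, 450, 450, 400, 250, 150, 100, 50, 50.
  450 → disc 1 (new)  [load 450/500]
  450 → disc 2 (new)  [load 450/500]
  450 → disc 3 (new)  [load 450/500]
  400 → disc 4 (new)  [load 400/500]
  250 → disc 5 (new)  [load 250/500]
  150 → disc 5  [load 400/500]
  100 → disc 4  [load 500/500]
  50 → disc 1  [load 500/500]
  50 → disc 2  [load 500/500]
5 discs opened.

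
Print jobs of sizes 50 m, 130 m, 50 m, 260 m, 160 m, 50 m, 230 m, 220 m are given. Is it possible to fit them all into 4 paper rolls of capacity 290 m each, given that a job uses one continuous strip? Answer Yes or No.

Total = 1150 m; ⌈1150/290⌉ = 4.
The bound of 4 does not rule out 4, but exhaustive search shows no assignment into 4 paper rolls of capacity 290 m exists — the minimum is 5.

No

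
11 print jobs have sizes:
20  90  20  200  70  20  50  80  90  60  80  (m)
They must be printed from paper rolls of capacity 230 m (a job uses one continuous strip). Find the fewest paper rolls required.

4

Total = 200 + 90 + 90 + 80 + 80 + 70 + 60 + 50 + 20 + 20 + 20 = 780 m.
Lower bound: ⌈780/230⌉ = 4 paper rolls.
A packing using 4 paper rolls:
  roll 1: 200 + 20 = 220
  roll 2: 90 + 90 + 50 = 230
  roll 3: 80 + 80 + 70 = 230
  roll 4: 60 + 20 + 20 = 100
This matches the lower bound, so 4 is optimal.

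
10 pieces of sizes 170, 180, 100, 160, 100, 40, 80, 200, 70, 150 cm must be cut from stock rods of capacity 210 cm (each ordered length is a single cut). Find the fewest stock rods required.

Total = 200 + 180 + 170 + 160 + 150 + 100 + 100 + 80 + 70 + 40 = 1250 cm.
Lower bound: ⌈1250/210⌉ = 6 stock rods.
A packing using 7 stock rods:
  stock rod 1: 200 = 200
  stock rod 2: 180 = 180
  stock rod 3: 170 + 40 = 210
  stock rod 4: 160 = 160
  stock rod 5: 150 = 150
  stock rod 6: 100 + 100 = 200
  stock rod 7: 80 + 70 = 150
No arrangement into 6 stock rods stays within capacity, so 7 is optimal.

7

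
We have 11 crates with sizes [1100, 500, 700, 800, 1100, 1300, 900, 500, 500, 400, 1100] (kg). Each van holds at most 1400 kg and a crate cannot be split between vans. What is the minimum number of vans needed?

Total = 1300 + 1100 + 1100 + 1100 + 900 + 800 + 700 + 500 + 500 + 500 + 400 = 8900 kg.
Lower bound: ⌈8900/1400⌉ = 7 vans.
A packing using 8 vans:
  van 1: 1300 = 1300
  van 2: 1100 = 1100
  van 3: 1100 = 1100
  van 4: 1100 = 1100
  van 5: 900 + 500 = 1400
  van 6: 800 + 500 = 1300
  van 7: 700 + 500 = 1200
  van 8: 400 = 400
No arrangement into 7 vans stays within capacity, so 8 is optimal.

8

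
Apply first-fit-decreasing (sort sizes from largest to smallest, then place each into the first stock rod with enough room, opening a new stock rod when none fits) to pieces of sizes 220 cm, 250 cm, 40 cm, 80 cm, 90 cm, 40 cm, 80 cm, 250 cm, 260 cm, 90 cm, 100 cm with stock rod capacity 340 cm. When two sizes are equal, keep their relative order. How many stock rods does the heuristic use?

5

Sorted descending: 260, 250, 250, 220, 100, 90, 90, 80, 80, 40, 40.
  260 → stock rod 1 (new)  [load 260/340]
  250 → stock rod 2 (new)  [load 250/340]
  250 → stock rod 3 (new)  [load 250/340]
  220 → stock rod 4 (new)  [load 220/340]
  100 → stock rod 4  [load 320/340]
  90 → stock rod 2  [load 340/340]
  90 → stock rod 3  [load 340/340]
  80 → stock rod 1  [load 340/340]
  80 → stock rod 5 (new)  [load 80/340]
  40 → stock rod 5  [load 120/340]
  40 → stock rod 5  [load 160/340]
5 stock rods opened.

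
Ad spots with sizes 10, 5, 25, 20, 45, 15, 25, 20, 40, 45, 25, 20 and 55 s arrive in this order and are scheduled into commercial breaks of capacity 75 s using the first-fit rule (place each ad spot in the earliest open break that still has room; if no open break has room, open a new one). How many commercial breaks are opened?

  10 → break 1 (new)  [load 10/75]
  5 → break 1  [load 15/75]
  25 → break 1  [load 40/75]
  20 → break 1  [load 60/75]
  45 → break 2 (new)  [load 45/75]
  15 → break 1  [load 75/75]
  25 → break 2  [load 70/75]
  20 → break 3 (new)  [load 20/75]
  40 → break 3  [load 60/75]
  45 → break 4 (new)  [load 45/75]
  25 → break 4  [load 70/75]
  20 → break 5 (new)  [load 20/75]
  55 → break 5  [load 75/75]
5 commercial breaks opened.

5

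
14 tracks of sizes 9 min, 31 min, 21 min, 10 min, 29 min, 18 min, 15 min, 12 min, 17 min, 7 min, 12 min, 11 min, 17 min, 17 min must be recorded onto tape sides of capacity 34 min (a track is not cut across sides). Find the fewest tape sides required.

Total = 31 + 29 + 21 + 18 + 17 + 17 + 17 + 15 + 12 + 12 + 11 + 10 + 9 + 7 = 226 min.
Lower bound: ⌈226/34⌉ = 7 tape sides.
A packing using 7 tape sides:
  side 1: 31 = 31
  side 2: 29 = 29
  side 3: 21 + 12 = 33
  side 4: 18 + 15 = 33
  side 5: 17 + 17 = 34
  side 6: 17 + 10 + 7 = 34
  side 7: 12 + 11 + 9 = 32
This matches the lower bound, so 7 is optimal.

7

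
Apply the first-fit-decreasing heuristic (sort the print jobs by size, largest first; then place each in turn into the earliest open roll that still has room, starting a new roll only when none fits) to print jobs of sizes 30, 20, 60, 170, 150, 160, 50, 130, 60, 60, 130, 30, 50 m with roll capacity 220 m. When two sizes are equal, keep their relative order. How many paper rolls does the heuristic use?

Sorted descending: 170, 160, 150, 130, 130, 60, 60, 60, 50, 50, 30, 30, 20.
  170 → roll 1 (new)  [load 170/220]
  160 → roll 2 (new)  [load 160/220]
  150 → roll 3 (new)  [load 150/220]
  130 → roll 4 (new)  [load 130/220]
  130 → roll 5 (new)  [load 130/220]
  60 → roll 2  [load 220/220]
  60 → roll 3  [load 210/220]
  60 → roll 4  [load 190/220]
  50 → roll 1  [load 220/220]
  50 → roll 5  [load 180/220]
  30 → roll 4  [load 220/220]
  30 → roll 5  [load 210/220]
  20 → roll 6 (new)  [load 20/220]
6 paper rolls opened.

6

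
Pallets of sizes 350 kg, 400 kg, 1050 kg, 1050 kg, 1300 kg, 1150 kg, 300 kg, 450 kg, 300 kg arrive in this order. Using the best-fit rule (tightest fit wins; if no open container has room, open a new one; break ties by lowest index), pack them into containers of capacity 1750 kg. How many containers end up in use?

5

  350 → container 1 (new)  [load 350/1750]
  400 → container 1  [load 750/1750]
  1050 → container 2 (new)  [load 1050/1750]
  1050 → container 3 (new)  [load 1050/1750]
  1300 → container 4 (new)  [load 1300/1750]
  1150 → container 5 (new)  [load 1150/1750]
  300 → container 4  [load 1600/1750]
  450 → container 5  [load 1600/1750]
  300 → container 2  [load 1350/1750]
5 containers opened.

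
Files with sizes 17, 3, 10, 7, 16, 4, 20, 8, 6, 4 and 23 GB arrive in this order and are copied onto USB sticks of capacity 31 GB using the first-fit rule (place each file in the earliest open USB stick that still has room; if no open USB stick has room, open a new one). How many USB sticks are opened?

4

  17 → USB stick 1 (new)  [load 17/31]
  3 → USB stick 1  [load 20/31]
  10 → USB stick 1  [load 30/31]
  7 → USB stick 2 (new)  [load 7/31]
  16 → USB stick 2  [load 23/31]
  4 → USB stick 2  [load 27/31]
  20 → USB stick 3 (new)  [load 20/31]
  8 → USB stick 3  [load 28/31]
  6 → USB stick 4 (new)  [load 6/31]
  4 → USB stick 2  [load 31/31]
  23 → USB stick 4  [load 29/31]
4 USB sticks opened.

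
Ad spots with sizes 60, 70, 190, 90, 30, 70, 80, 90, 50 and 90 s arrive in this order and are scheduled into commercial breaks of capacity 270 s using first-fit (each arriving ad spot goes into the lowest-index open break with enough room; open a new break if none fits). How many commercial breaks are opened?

  60 → break 1 (new)  [load 60/270]
  70 → break 1  [load 130/270]
  190 → break 2 (new)  [load 190/270]
  90 → break 1  [load 220/270]
  30 → break 1  [load 250/270]
  70 → break 2  [load 260/270]
  80 → break 3 (new)  [load 80/270]
  90 → break 3  [load 170/270]
  50 → break 3  [load 220/270]
  90 → break 4 (new)  [load 90/270]
4 commercial breaks opened.

4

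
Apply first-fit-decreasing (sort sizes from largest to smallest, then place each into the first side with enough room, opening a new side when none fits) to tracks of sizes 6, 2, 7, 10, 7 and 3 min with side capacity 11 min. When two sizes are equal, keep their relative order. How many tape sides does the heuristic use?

Sorted descending: 10, 7, 7, 6, 3, 2.
  10 → side 1 (new)  [load 10/11]
  7 → side 2 (new)  [load 7/11]
  7 → side 3 (new)  [load 7/11]
  6 → side 4 (new)  [load 6/11]
  3 → side 2  [load 10/11]
  2 → side 3  [load 9/11]
4 tape sides opened.

4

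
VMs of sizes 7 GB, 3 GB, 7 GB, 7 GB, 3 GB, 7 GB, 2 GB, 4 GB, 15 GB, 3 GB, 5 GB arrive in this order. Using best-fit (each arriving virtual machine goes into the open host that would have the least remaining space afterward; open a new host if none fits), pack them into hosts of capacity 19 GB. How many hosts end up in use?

  7 → host 1 (new)  [load 7/19]
  3 → host 1  [load 10/19]
  7 → host 1  [load 17/19]
  7 → host 2 (new)  [load 7/19]
  3 → host 2  [load 10/19]
  7 → host 2  [load 17/19]
  2 → host 1  [load 19/19]
  4 → host 3 (new)  [load 4/19]
  15 → host 3  [load 19/19]
  3 → host 4 (new)  [load 3/19]
  5 → host 4  [load 8/19]
4 hosts opened.

4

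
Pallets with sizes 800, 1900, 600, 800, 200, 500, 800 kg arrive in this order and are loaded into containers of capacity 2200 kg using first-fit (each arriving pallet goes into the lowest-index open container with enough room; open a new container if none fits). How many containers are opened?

3

  800 → container 1 (new)  [load 800/2200]
  1900 → container 2 (new)  [load 1900/2200]
  600 → container 1  [load 1400/2200]
  800 → container 1  [load 2200/2200]
  200 → container 2  [load 2100/2200]
  500 → container 3 (new)  [load 500/2200]
  800 → container 3  [load 1300/2200]
3 containers opened.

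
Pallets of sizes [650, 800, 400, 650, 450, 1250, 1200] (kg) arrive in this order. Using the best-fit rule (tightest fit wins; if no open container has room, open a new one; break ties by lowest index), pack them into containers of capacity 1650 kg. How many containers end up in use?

4

  650 → container 1 (new)  [load 650/1650]
  800 → container 1  [load 1450/1650]
  400 → container 2 (new)  [load 400/1650]
  650 → container 2  [load 1050/1650]
  450 → container 2  [load 1500/1650]
  1250 → container 3 (new)  [load 1250/1650]
  1200 → container 4 (new)  [load 1200/1650]
4 containers opened.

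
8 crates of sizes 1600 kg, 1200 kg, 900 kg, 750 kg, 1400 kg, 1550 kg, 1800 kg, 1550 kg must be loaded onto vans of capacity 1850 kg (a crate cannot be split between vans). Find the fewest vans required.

7

Total = 1800 + 1600 + 1550 + 1550 + 1400 + 1200 + 900 + 750 = 10750 kg.
Lower bound: ⌈10750/1850⌉ = 6 vans.
A packing using 7 vans:
  van 1: 1800 = 1800
  van 2: 1600 = 1600
  van 3: 1550 = 1550
  van 4: 1550 = 1550
  van 5: 1400 = 1400
  van 6: 1200 = 1200
  van 7: 900 + 750 = 1650
No arrangement into 6 vans stays within capacity, so 7 is optimal.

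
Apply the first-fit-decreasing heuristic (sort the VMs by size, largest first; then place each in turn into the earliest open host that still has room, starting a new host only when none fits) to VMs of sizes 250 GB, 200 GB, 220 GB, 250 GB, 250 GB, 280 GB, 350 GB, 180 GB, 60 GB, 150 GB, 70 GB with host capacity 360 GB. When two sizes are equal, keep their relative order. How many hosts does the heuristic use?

Sorted descending: 350, 280, 250, 250, 250, 220, 200, 180, 150, 70, 60.
  350 → host 1 (new)  [load 350/360]
  280 → host 2 (new)  [load 280/360]
  250 → host 3 (new)  [load 250/360]
  250 → host 4 (new)  [load 250/360]
  250 → host 5 (new)  [load 250/360]
  220 → host 6 (new)  [load 220/360]
  200 → host 7 (new)  [load 200/360]
  180 → host 8 (new)  [load 180/360]
  150 → host 7  [load 350/360]
  70 → host 2  [load 350/360]
  60 → host 3  [load 310/360]
8 hosts opened.

8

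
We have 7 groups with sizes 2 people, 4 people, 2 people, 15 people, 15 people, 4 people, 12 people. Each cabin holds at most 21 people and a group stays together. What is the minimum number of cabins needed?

Total = 15 + 15 + 12 + 4 + 4 + 2 + 2 = 54 people.
Lower bound: ⌈54/21⌉ = 3 cabins.
A packing using 3 cabins:
  cabin 1: 15 + 4 + 2 = 21
  cabin 2: 15 + 4 + 2 = 21
  cabin 3: 12 = 12
This matches the lower bound, so 3 is optimal.

3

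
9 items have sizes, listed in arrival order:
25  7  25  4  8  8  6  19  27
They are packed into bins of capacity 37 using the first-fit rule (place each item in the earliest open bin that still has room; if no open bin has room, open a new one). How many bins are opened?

4

  25 → bin 1 (new)  [load 25/37]
  7 → bin 1  [load 32/37]
  25 → bin 2 (new)  [load 25/37]
  4 → bin 1  [load 36/37]
  8 → bin 2  [load 33/37]
  8 → bin 3 (new)  [load 8/37]
  6 → bin 3  [load 14/37]
  19 → bin 3  [load 33/37]
  27 → bin 4 (new)  [load 27/37]
4 bins opened.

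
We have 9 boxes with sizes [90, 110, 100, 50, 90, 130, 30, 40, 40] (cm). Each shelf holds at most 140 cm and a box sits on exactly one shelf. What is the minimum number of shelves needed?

Total = 130 + 110 + 100 + 90 + 90 + 50 + 40 + 40 + 30 = 680 cm.
Lower bound: ⌈680/140⌉ = 5 shelves.
A packing using 5 shelves:
  shelf 1: 130 = 130
  shelf 2: 110 + 30 = 140
  shelf 3: 100 + 40 = 140
  shelf 4: 90 + 50 = 140
  shelf 5: 90 + 40 = 130
This matches the lower bound, so 5 is optimal.

5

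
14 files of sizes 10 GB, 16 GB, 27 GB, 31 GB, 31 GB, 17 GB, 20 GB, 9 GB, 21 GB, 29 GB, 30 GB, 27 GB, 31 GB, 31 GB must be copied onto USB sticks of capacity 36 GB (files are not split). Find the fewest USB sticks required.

11

Total = 31 + 31 + 31 + 31 + 30 + 29 + 27 + 27 + 21 + 20 + 17 + 16 + 10 + 9 = 330 GB.
Lower bound: ⌈330/36⌉ = 10 USB sticks.
A packing using 11 USB sticks:
  USB stick 1: 31 = 31
  USB stick 2: 31 = 31
  USB stick 3: 31 = 31
  USB stick 4: 31 = 31
  USB stick 5: 30 = 30
  USB stick 6: 29 = 29
  USB stick 7: 27 + 9 = 36
  USB stick 8: 27 = 27
  USB stick 9: 21 + 10 = 31
  USB stick 10: 20 + 16 = 36
  USB stick 11: 17 = 17
No arrangement into 10 USB sticks stays within capacity, so 11 is optimal.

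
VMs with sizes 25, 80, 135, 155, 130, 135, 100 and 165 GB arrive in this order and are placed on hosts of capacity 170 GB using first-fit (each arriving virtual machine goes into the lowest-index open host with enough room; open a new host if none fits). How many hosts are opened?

7

  25 → host 1 (new)  [load 25/170]
  80 → host 1  [load 105/170]
  135 → host 2 (new)  [load 135/170]
  155 → host 3 (new)  [load 155/170]
  130 → host 4 (new)  [load 130/170]
  135 → host 5 (new)  [load 135/170]
  100 → host 6 (new)  [load 100/170]
  165 → host 7 (new)  [load 165/170]
7 hosts opened.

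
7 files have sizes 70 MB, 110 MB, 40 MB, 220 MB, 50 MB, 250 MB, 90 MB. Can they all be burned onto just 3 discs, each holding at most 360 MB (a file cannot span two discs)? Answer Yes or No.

Yes

A valid assignment using 3 discs:
  disc 1: 250 + 110 = 360
  disc 2: 220 + 90 + 50 = 360
  disc 3: 70 + 40 = 110
Every load is within 360 MB, so 3 discs suffice.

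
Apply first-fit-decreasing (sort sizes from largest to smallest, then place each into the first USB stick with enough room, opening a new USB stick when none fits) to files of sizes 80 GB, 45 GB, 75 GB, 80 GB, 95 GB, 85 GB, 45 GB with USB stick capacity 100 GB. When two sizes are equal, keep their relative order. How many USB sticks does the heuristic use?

Sorted descending: 95, 85, 80, 80, 75, 45, 45.
  95 → USB stick 1 (new)  [load 95/100]
  85 → USB stick 2 (new)  [load 85/100]
  80 → USB stick 3 (new)  [load 80/100]
  80 → USB stick 4 (new)  [load 80/100]
  75 → USB stick 5 (new)  [load 75/100]
  45 → USB stick 6 (new)  [load 45/100]
  45 → USB stick 6  [load 90/100]
6 USB sticks opened.

6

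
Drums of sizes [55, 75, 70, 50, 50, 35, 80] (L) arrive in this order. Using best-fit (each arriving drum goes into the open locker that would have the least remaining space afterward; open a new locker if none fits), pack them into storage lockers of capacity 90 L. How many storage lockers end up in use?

  55 → locker 1 (new)  [load 55/90]
  75 → locker 2 (new)  [load 75/90]
  70 → locker 3 (new)  [load 70/90]
  50 → locker 4 (new)  [load 50/90]
  50 → locker 5 (new)  [load 50/90]
  35 → locker 1  [load 90/90]
  80 → locker 6 (new)  [load 80/90]
6 storage lockers opened.

6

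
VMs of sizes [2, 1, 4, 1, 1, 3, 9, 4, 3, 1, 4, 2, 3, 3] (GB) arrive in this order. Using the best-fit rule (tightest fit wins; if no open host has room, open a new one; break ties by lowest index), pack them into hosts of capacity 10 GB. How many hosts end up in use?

  2 → host 1 (new)  [load 2/10]
  1 → host 1  [load 3/10]
  4 → host 1  [load 7/10]
  1 → host 1  [load 8/10]
  1 → host 1  [load 9/10]
  3 → host 2 (new)  [load 3/10]
  9 → host 3 (new)  [load 9/10]
  4 → host 2  [load 7/10]
  3 → host 2  [load 10/10]
  1 → host 1  [load 10/10]
  4 → host 4 (new)  [load 4/10]
  2 → host 4  [load 6/10]
  3 → host 4  [load 9/10]
  3 → host 5 (new)  [load 3/10]
5 hosts opened.

5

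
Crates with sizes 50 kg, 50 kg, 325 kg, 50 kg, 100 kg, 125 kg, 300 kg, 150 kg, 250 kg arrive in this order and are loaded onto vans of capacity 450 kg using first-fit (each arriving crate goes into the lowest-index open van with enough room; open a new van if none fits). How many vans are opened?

  50 → van 1 (new)  [load 50/450]
  50 → van 1  [load 100/450]
  325 → van 1  [load 425/450]
  50 → van 2 (new)  [load 50/450]
  100 → van 2  [load 150/450]
  125 → van 2  [load 275/450]
  300 → van 3 (new)  [load 300/450]
  150 → van 2  [load 425/450]
  250 → van 4 (new)  [load 250/450]
4 vans opened.

4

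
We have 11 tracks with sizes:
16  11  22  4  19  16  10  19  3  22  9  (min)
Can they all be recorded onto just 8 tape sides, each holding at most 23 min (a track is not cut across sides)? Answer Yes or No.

A valid assignment using 8 tape sides:
  side 1: 22 = 22
  side 2: 22 = 22
  side 3: 19 + 4 = 23
  side 4: 19 + 3 = 22
  side 5: 16 = 16
  side 6: 16 = 16
  side 7: 11 + 10 = 21
  side 8: 9 = 9
Every load is within 23 min, so 8 tape sides suffice.

Yes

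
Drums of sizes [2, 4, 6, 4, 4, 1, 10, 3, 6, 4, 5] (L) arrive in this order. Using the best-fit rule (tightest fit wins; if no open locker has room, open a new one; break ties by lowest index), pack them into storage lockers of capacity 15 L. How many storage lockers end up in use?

4

  2 → locker 1 (new)  [load 2/15]
  4 → locker 1  [load 6/15]
  6 → locker 1  [load 12/15]
  4 → locker 2 (new)  [load 4/15]
  4 → locker 2  [load 8/15]
  1 → locker 1  [load 13/15]
  10 → locker 3 (new)  [load 10/15]
  3 → locker 3  [load 13/15]
  6 → locker 2  [load 14/15]
  4 → locker 4 (new)  [load 4/15]
  5 → locker 4  [load 9/15]
4 storage lockers opened.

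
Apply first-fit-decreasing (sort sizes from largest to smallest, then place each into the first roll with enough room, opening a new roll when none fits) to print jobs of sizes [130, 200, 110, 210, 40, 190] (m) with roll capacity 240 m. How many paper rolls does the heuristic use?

4

Sorted descending: 210, 200, 190, 130, 110, 40.
  210 → roll 1 (new)  [load 210/240]
  200 → roll 2 (new)  [load 200/240]
  190 → roll 3 (new)  [load 190/240]
  130 → roll 4 (new)  [load 130/240]
  110 → roll 4  [load 240/240]
  40 → roll 2  [load 240/240]
4 paper rolls opened.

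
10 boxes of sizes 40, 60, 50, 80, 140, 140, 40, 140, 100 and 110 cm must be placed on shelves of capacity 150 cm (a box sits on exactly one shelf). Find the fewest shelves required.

Total = 140 + 140 + 140 + 110 + 100 + 80 + 60 + 50 + 40 + 40 = 900 cm.
Lower bound: ⌈900/150⌉ = 6 shelves.
A packing using 7 shelves:
  shelf 1: 140 = 140
  shelf 2: 140 = 140
  shelf 3: 140 = 140
  shelf 4: 110 + 40 = 150
  shelf 5: 100 + 50 = 150
  shelf 6: 80 + 60 = 140
  shelf 7: 40 = 40
No arrangement into 6 shelves stays within capacity, so 7 is optimal.

7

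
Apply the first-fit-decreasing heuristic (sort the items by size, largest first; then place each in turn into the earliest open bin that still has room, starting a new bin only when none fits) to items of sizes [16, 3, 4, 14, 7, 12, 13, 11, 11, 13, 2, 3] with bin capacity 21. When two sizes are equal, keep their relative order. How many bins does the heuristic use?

7

Sorted descending: 16, 14, 13, 13, 12, 11, 11, 7, 4, 3, 3, 2.
  16 → bin 1 (new)  [load 16/21]
  14 → bin 2 (new)  [load 14/21]
  13 → bin 3 (new)  [load 13/21]
  13 → bin 4 (new)  [load 13/21]
  12 → bin 5 (new)  [load 12/21]
  11 → bin 6 (new)  [load 11/21]
  11 → bin 7 (new)  [load 11/21]
  7 → bin 2  [load 21/21]
  4 → bin 1  [load 20/21]
  3 → bin 3  [load 16/21]
  3 → bin 3  [load 19/21]
  2 → bin 3  [load 21/21]
7 bins opened.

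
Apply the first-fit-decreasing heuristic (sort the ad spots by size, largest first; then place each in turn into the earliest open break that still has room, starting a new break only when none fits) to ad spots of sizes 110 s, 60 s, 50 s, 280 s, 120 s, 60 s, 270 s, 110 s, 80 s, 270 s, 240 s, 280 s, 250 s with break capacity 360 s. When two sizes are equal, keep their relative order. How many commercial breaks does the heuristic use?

7

Sorted descending: 280, 280, 270, 270, 250, 240, 120, 110, 110, 80, 60, 60, 50.
  280 → break 1 (new)  [load 280/360]
  280 → break 2 (new)  [load 280/360]
  270 → break 3 (new)  [load 270/360]
  270 → break 4 (new)  [load 270/360]
  250 → break 5 (new)  [load 250/360]
  240 → break 6 (new)  [load 240/360]
  120 → break 6  [load 360/360]
  110 → break 5  [load 360/360]
  110 → break 7 (new)  [load 110/360]
  80 → break 1  [load 360/360]
  60 → break 2  [load 340/360]
  60 → break 3  [load 330/360]
  50 → break 4  [load 320/360]
7 commercial breaks opened.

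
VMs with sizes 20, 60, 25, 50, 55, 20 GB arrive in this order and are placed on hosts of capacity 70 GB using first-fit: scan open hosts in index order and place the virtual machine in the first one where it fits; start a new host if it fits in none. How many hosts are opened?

4

  20 → host 1 (new)  [load 20/70]
  60 → host 2 (new)  [load 60/70]
  25 → host 1  [load 45/70]
  50 → host 3 (new)  [load 50/70]
  55 → host 4 (new)  [load 55/70]
  20 → host 1  [load 65/70]
4 hosts opened.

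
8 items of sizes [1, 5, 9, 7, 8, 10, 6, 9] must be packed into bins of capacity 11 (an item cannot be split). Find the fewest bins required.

6

Total = 10 + 9 + 9 + 8 + 7 + 6 + 5 + 1 = 55.
Lower bound: ⌈55/11⌉ = 5 bins.
Also, 6 items each exceed 11/2, and no two of those can share a bin, so at least 6 bins are needed.
A packing using 6 bins:
  bin 1: 10 + 1 = 11
  bin 2: 9 = 9
  bin 3: 9 = 9
  bin 4: 8 = 8
  bin 5: 7 = 7
  bin 6: 6 + 5 = 11
This matches the lower bound, so 6 is optimal.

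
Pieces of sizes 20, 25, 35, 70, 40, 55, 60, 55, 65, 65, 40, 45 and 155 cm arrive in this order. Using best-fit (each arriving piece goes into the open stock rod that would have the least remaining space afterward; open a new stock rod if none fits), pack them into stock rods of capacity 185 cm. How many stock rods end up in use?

  20 → stock rod 1 (new)  [load 20/185]
  25 → stock rod 1  [load 45/185]
  35 → stock rod 1  [load 80/185]
  70 → stock rod 1  [load 150/185]
  40 → stock rod 2 (new)  [load 40/185]
  55 → stock rod 2  [load 95/185]
  60 → stock rod 2  [load 155/185]
  55 → stock rod 3 (new)  [load 55/185]
  65 → stock rod 3  [load 120/185]
  65 → stock rod 3  [load 185/185]
  40 → stock rod 4 (new)  [load 40/185]
  45 → stock rod 4  [load 85/185]
  155 → stock rod 5 (new)  [load 155/185]
5 stock rods opened.

5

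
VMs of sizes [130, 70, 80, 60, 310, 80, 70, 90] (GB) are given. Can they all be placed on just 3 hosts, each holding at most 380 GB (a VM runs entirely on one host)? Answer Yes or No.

A valid assignment using 3 hosts:
  host 1: 310 + 70 = 380
  host 2: 130 + 90 + 80 + 80 = 380
  host 3: 70 + 60 = 130
Every load is within 380 GB, so 3 hosts suffice.

Yes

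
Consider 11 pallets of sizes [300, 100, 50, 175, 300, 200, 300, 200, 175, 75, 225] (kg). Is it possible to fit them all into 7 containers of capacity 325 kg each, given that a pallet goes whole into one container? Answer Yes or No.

Total = 2100 kg; ⌈2100/325⌉ = 7.
8 pallets each exceed half the capacity and cannot share a container, forcing at least 8 containers.
At least 8 containers are required, but only 7 are allowed.

No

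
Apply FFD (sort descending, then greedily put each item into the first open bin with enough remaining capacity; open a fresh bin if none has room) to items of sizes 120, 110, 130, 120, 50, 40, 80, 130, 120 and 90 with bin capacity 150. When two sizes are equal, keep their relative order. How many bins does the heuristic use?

Sorted descending: 130, 130, 120, 120, 120, 110, 90, 80, 50, 40.
  130 → bin 1 (new)  [load 130/150]
  130 → bin 2 (new)  [load 130/150]
  120 → bin 3 (new)  [load 120/150]
  120 → bin 4 (new)  [load 120/150]
  120 → bin 5 (new)  [load 120/150]
  110 → bin 6 (new)  [load 110/150]
  90 → bin 7 (new)  [load 90/150]
  80 → bin 8 (new)  [load 80/150]
  50 → bin 7  [load 140/150]
  40 → bin 6  [load 150/150]
8 bins opened.

8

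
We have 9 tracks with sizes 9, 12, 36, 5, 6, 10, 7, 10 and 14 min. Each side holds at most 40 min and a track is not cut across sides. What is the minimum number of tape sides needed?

3

Total = 36 + 14 + 12 + 10 + 10 + 9 + 7 + 6 + 5 = 109 min.
Lower bound: ⌈109/40⌉ = 3 tape sides.
A packing using 3 tape sides:
  side 1: 36 = 36
  side 2: 14 + 12 + 10 = 36
  side 3: 10 + 9 + 7 + 6 + 5 = 37
This matches the lower bound, so 3 is optimal.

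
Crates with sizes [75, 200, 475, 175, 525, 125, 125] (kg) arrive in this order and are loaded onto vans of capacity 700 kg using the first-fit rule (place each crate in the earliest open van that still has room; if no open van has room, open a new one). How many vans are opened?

  75 → van 1 (new)  [load 75/700]
  200 → van 1  [load 275/700]
  475 → van 2 (new)  [load 475/700]
  175 → van 1  [load 450/700]
  525 → van 3 (new)  [load 525/700]
  125 → van 1  [load 575/700]
  125 → van 1  [load 700/700]
3 vans opened.

3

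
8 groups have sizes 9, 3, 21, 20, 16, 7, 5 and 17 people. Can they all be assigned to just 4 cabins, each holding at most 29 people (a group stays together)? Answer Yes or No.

Yes

A valid assignment using 4 cabins:
  cabin 1: 21 + 7 = 28
  cabin 2: 20 + 9 = 29
  cabin 3: 17 + 5 + 3 = 25
  cabin 4: 16 = 16
Every load is within 29 people, so 4 cabins suffice.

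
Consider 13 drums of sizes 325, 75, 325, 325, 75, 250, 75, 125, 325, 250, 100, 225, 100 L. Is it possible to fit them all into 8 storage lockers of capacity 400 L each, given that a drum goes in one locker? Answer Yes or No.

A valid assignment using 7 storage lockers:
  locker 1: 325 + 75 = 400
  locker 2: 325 + 75 = 400
  locker 3: 325 + 75 = 400
  locker 4: 325 = 325
  locker 5: 250 + 125 = 375
  locker 6: 250 + 100 = 350
  locker 7: 225 + 100 = 325
That uses only 7 ≤ 8, so 8 storage lockers are enough.

Yes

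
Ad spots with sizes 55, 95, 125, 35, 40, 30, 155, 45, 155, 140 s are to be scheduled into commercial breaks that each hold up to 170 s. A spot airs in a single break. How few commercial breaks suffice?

6

Total = 155 + 155 + 140 + 125 + 95 + 55 + 45 + 40 + 35 + 30 = 875 s.
Lower bound: ⌈875/170⌉ = 6 commercial breaks.
A packing using 6 commercial breaks:
  break 1: 155 = 155
  break 2: 155 = 155
  break 3: 140 + 30 = 170
  break 4: 125 + 45 = 170
  break 5: 95 + 55 = 150
  break 6: 40 + 35 = 75
This matches the lower bound, so 6 is optimal.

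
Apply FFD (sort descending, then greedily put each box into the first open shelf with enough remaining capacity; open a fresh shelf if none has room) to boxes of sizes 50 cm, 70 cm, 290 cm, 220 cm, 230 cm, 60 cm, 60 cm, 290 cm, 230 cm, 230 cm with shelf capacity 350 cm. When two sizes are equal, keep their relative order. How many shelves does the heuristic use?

6

Sorted descending: 290, 290, 230, 230, 230, 220, 70, 60, 60, 50.
  290 → shelf 1 (new)  [load 290/350]
  290 → shelf 2 (new)  [load 290/350]
  230 → shelf 3 (new)  [load 230/350]
  230 → shelf 4 (new)  [load 230/350]
  230 → shelf 5 (new)  [load 230/350]
  220 → shelf 6 (new)  [load 220/350]
  70 → shelf 3  [load 300/350]
  60 → shelf 1  [load 350/350]
  60 → shelf 2  [load 350/350]
  50 → shelf 3  [load 350/350]
6 shelves opened.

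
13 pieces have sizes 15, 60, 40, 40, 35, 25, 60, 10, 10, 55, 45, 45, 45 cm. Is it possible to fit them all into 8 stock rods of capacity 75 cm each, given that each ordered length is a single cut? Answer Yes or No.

A valid assignment using 8 stock rods:
  stock rod 1: 60 + 15 = 75
  stock rod 2: 60 + 10 = 70
  stock rod 3: 55 + 10 = 65
  stock rod 4: 45 + 25 = 70
  stock rod 5: 45 = 45
  stock rod 6: 45 = 45
  stock rod 7: 40 + 35 = 75
  stock rod 8: 40 = 40
Every load is within 75 cm, so 8 stock rods suffice.

Yes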